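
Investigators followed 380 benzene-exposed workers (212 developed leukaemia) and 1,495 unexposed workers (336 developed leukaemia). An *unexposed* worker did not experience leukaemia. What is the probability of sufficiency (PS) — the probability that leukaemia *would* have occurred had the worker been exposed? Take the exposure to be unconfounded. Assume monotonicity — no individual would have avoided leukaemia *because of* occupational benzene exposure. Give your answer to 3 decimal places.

p₁ = P(outcome | exposed) = 212/380 = 0.55789
p₀ = P(outcome | unexposed) = 336/1495 = 0.22475
Under exogeneity and monotonicity, PS = (p₁ − p₀) / (1 − p₀).
PS = (0.55789 − 0.22475) / (1 − 0.22475) = 0.33315 / 0.77525 ≈ 0.4297

PS ≈ 0.430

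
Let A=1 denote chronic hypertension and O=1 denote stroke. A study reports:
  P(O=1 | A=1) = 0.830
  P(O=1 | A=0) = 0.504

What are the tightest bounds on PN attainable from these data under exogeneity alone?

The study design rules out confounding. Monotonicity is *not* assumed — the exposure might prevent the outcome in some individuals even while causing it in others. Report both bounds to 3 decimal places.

0.393 ≤ PN ≤ 0.598

Let p₁ = 0.83, p₀ = 0.504.
Under exogeneity alone the bounds on PN are max{0,(p₁−p₀)/p₁} ≤ PN ≤ min{1,(1−p₀)/p₁}.
  lower = (p₁ − p₀)/p₁ = 0.326 / 0.83 ≈ 0.3928
  upper = min{1, (1 − p₀)/p₁} = 0.496 / 0.83 ≈ 0.5976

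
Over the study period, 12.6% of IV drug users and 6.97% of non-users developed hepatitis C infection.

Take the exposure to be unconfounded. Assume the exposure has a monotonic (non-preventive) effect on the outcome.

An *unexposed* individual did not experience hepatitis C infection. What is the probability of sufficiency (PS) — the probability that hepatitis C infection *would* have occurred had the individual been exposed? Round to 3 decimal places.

PS ≈ 0.061

p₁ = 0.126, p₀ = 0.0697.
Under exogeneity and monotonicity, PS = (p₁ − p₀) / (1 − p₀).
PS = (0.126 − 0.0697) / (1 − 0.0697) = 0.0563 / 0.9303 ≈ 0.0605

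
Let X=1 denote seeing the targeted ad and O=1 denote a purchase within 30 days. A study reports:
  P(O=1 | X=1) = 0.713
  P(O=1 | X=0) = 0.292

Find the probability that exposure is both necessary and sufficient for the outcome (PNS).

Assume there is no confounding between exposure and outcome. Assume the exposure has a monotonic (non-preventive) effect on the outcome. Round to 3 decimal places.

PNS ≈ 0.421

Let p₁ = 0.713, p₀ = 0.292.
Under exogeneity and monotonicity, PNS = p₁ − p₀.
PNS = 0.713 − 0.292 = 0.421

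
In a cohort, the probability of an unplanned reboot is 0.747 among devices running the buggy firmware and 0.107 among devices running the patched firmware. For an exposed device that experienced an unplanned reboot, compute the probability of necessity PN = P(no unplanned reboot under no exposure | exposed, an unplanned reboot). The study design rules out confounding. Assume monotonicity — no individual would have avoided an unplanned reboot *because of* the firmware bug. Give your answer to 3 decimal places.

PN ≈ 0.857

Let p₁ = 0.747, p₀ = 0.107.
Under exogeneity and monotonicity, PN = (p₁ − p₀) / p₁.
PN = (0.747 − 0.107) / 0.747 = 0.64 / 0.747 ≈ 0.8568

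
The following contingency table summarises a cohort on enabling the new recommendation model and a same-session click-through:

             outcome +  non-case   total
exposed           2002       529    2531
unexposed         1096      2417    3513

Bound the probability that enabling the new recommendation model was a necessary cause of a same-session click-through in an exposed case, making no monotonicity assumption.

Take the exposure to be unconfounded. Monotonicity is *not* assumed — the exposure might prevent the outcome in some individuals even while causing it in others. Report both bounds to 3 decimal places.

0.606 ≤ PN ≤ 0.870

p₁ = P(outcome | exposed) = 2002/2531 = 0.79099
p₀ = P(outcome | unexposed) = 1096/3513 = 0.31198
Under exogeneity alone the bounds on PN are max{0,(p₁−p₀)/p₁} ≤ PN ≤ min{1,(1−p₀)/p₁}.
  lower = (p₁ − p₀)/p₁ = 0.47901 / 0.79099 ≈ 0.6056
  upper = min{1, (1 − p₀)/p₁} = 0.68802 / 0.79099 ≈ 0.8698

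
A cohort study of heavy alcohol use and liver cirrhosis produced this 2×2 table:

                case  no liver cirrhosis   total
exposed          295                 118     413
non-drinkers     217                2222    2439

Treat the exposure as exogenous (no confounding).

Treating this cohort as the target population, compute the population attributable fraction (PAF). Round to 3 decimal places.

PAF ≈ 0.504

p₁ = P(outcome | exposed) = 295/413 = 0.71429
p₀ = P(outcome | unexposed) = 217/2439 = 0.088971
Exposure prevalence π = 413/2852 = 0.14481; overall risk P(Y=1) = 0.17952.
Under exogeneity, PAF = [P(Y=1) − p₀]/P(Y=1).
PAF = (0.17952 − 0.088971) / 0.17952 ≈ 0.5044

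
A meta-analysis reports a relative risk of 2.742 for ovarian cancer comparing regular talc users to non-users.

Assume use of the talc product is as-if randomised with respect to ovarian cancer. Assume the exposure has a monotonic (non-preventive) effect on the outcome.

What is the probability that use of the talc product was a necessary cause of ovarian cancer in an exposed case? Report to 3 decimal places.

Under exogeneity and monotonicity, PN = (RR − 1) / RR = 1 − 1/RR.
PN = (2.742 − 1) / 2.742 = 1.742 / 2.742 ≈ 0.6353

PN ≈ 0.635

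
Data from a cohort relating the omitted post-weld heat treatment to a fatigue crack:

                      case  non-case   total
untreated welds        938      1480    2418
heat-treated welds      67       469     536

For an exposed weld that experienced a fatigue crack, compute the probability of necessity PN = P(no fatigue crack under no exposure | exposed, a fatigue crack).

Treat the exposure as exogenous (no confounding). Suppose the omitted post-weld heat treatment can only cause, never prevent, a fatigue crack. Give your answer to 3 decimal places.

p₁ = P(outcome | exposed) = 938/2418 = 0.38792
p₀ = P(outcome | unexposed) = 67/536 = 0.125
Under exogeneity and monotonicity, PN = (p₁ − p₀)/p₁.
PN = (0.38792 − 0.125) / 0.38792 ≈ 0.6778

PN ≈ 0.678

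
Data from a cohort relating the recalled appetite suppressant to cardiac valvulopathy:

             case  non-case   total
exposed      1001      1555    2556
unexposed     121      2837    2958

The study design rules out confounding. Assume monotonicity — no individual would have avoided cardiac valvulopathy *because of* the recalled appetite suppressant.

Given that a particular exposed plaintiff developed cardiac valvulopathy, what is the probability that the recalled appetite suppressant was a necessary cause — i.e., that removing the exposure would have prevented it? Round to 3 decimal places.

p₁ = P(outcome | exposed) = 1001/2556 = 0.39163
p₀ = P(outcome | unexposed) = 121/2958 = 0.040906
Under exogeneity and monotonicity, PN = (p₁ − p₀)/p₁.
PN = (0.39163 − 0.040906) / 0.39163 ≈ 0.8955

PN ≈ 0.896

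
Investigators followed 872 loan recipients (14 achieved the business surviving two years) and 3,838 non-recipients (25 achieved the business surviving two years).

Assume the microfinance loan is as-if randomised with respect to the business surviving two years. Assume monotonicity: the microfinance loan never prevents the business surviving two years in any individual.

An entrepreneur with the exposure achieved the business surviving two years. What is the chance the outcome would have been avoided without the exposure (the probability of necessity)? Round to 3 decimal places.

PN ≈ 0.594

p₁ = P(outcome | exposed) = 14/872 = 0.016055
p₀ = P(outcome | unexposed) = 25/3838 = 0.0065138
Under exogeneity and monotonicity, PN = (p₁ − p₀) / p₁.
PN = (0.016055 − 0.0065138) / 0.016055 = 0.0095412 / 0.016055 ≈ 0.5943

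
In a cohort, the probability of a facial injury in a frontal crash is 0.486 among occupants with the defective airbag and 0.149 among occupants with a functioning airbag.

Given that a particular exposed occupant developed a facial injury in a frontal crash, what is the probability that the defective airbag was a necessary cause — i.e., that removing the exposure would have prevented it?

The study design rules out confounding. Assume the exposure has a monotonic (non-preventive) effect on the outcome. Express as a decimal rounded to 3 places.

PN ≈ 0.693

Let p₁ = 0.486, p₀ = 0.149.
Under exogeneity and monotonicity, PN = (p₁ − p₀) / p₁.
PN = (0.486 − 0.149) / 0.486 = 0.337 / 0.486 ≈ 0.6934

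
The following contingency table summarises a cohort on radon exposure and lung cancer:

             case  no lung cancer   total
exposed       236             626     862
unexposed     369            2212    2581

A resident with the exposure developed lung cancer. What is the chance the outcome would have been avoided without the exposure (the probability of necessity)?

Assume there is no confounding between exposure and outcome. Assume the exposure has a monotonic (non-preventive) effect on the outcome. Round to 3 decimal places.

PN ≈ 0.478

p₁ = P(outcome | exposed) = 236/862 = 0.27378
p₀ = P(outcome | unexposed) = 369/2581 = 0.14297
Under exogeneity and monotonicity, PN = (p₁ − p₀)/p₁.
PN = (0.27378 − 0.14297) / 0.27378 ≈ 0.4778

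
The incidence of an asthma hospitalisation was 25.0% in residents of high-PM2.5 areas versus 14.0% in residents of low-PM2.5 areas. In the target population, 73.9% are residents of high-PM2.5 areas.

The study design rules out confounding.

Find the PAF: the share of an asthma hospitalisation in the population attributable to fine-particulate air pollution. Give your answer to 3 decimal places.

p₁ = 0.25, p₀ = 0.14.
Overall risk P(Y=1) = π·p₁ + (1−π)·p₀ = 0.739×0.25 + 0.261×0.14 = 0.22129.
Under exogeneity, PAF = [P(Y=1) − p₀] / P(Y=1).
PAF = (0.22129 − 0.14) / 0.22129 ≈ 0.3673

PAF ≈ 0.367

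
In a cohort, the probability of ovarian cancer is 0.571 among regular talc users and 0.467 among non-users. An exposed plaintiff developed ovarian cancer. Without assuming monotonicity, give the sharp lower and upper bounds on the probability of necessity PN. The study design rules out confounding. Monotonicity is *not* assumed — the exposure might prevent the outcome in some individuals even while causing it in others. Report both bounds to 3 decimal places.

Let p₁ = 0.571, p₀ = 0.467.
Under exogeneity alone the bounds on PN are max{0,(p₁−p₀)/p₁} ≤ PN ≤ min{1,(1−p₀)/p₁}.
  lower = (p₁ − p₀)/p₁ = 0.104 / 0.571 ≈ 0.1821
  upper = min{1, (1 − p₀)/p₁} = 0.533 / 0.571 ≈ 0.9335

0.182 ≤ PN ≤ 0.933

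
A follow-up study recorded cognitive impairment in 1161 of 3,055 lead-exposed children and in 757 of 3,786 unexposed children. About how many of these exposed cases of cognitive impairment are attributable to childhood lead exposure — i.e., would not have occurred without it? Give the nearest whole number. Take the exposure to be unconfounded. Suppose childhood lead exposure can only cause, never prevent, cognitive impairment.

about 550 cases

p₁ = P(outcome | exposed) = 1161/3055 = 0.38003
p₀ = P(outcome | unexposed) = 757/3786 = 0.19995
PN = (p₁ − p₀)/p₁ = (0.38003 − 0.19995) / 0.38003 ≈ 0.47387.
Attributable cases ≈ PN × (exposed cases) = 0.47387 × 1161 ≈ 550.16.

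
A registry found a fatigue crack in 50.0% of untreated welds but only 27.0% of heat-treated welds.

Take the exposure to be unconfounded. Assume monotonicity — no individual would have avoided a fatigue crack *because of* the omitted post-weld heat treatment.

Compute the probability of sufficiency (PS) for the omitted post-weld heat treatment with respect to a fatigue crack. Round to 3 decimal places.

PS ≈ 0.315

p₁ = 0.5, p₀ = 0.27.
Under exogeneity and monotonicity, PS = (p₁ − p₀) / (1 − p₀).
PS = (0.5 − 0.27) / (1 − 0.27) = 0.23 / 0.73 ≈ 0.3151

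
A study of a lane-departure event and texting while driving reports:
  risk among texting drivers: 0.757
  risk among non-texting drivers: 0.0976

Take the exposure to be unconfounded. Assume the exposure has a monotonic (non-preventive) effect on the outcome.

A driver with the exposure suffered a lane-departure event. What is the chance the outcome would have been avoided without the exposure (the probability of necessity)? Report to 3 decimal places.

Let p₁ = 0.757, p₀ = 0.0976.
Under exogeneity and monotonicity, PN = (p₁ − p₀) / p₁.
PN = (0.757 − 0.0976) / 0.757 = 0.6594 / 0.757 ≈ 0.8711

PN ≈ 0.871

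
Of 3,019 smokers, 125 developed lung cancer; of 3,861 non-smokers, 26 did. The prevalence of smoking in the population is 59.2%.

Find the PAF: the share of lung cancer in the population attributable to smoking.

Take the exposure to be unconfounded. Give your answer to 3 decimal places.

p₁ = P(outcome | exposed) = 125/3019 = 0.041404
p₀ = P(outcome | unexposed) = 26/3861 = 0.006734
Overall risk P(Y=1) = π·p₁ + (1−π)·p₀ = 0.592×0.041404 + 0.408×0.006734 = 0.027259.
Under exogeneity, PAF = [P(Y=1) − p₀] / P(Y=1).
PAF = (0.027259 − 0.006734) / 0.027259 ≈ 0.7530

PAF ≈ 0.753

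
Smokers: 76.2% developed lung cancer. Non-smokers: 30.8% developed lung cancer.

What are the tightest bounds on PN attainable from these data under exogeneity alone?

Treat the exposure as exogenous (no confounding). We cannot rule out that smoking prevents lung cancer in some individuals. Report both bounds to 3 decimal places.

p₁ = 0.762, p₀ = 0.308.
Under exogeneity alone the bounds on PN are max{0,(p₁−p₀)/p₁} ≤ PN ≤ min{1,(1−p₀)/p₁}.
  lower = (p₁ − p₀)/p₁ = 0.454 / 0.762 ≈ 0.5958
  upper = min{1, (1 − p₀)/p₁} = 0.692 / 0.762 ≈ 0.9081

0.596 ≤ PN ≤ 0.908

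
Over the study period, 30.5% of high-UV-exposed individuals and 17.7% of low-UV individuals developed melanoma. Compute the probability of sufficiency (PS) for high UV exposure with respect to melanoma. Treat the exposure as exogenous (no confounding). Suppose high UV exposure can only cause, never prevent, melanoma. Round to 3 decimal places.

PS ≈ 0.156

p₁ = 0.305, p₀ = 0.177.
Under exogeneity and monotonicity, PS = (p₁ − p₀) / (1 − p₀).
PS = (0.305 − 0.177) / (1 − 0.177) = 0.128 / 0.823 ≈ 0.1555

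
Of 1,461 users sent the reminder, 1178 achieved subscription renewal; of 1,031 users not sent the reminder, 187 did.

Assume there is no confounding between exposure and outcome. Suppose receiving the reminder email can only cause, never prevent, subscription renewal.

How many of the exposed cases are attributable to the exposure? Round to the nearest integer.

about 913 cases

p₁ = P(outcome | exposed) = 1178/1461 = 0.8063
p₀ = P(outcome | unexposed) = 187/1031 = 0.18138
PN = (p₁ − p₀)/p₁ = (0.8063 − 0.18138) / 0.8063 ≈ 0.77505.
Attributable cases ≈ PN × (exposed cases) = 0.77505 × 1178 ≈ 913.01.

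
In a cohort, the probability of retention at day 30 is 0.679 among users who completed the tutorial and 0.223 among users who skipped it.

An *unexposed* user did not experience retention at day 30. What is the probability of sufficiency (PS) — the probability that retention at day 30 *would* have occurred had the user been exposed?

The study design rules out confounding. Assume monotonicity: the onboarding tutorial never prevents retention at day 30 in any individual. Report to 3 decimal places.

Let p₁ = 0.679, p₀ = 0.223.
Under exogeneity and monotonicity, PS = (p₁ − p₀) / (1 − p₀).
PS = (0.679 − 0.223) / (1 − 0.223) = 0.456 / 0.777 ≈ 0.5869

PS ≈ 0.587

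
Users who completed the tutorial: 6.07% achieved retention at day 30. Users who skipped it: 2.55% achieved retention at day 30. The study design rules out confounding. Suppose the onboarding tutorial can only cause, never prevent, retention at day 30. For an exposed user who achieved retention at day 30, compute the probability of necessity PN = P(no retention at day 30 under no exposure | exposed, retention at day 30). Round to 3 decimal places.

p₁ = 0.0607, p₀ = 0.0255.
Under exogeneity and monotonicity, PN = (p₁ − p₀) / p₁.
PN = (0.0607 − 0.0255) / 0.0607 = 0.0352 / 0.0607 ≈ 0.5799

PN ≈ 0.580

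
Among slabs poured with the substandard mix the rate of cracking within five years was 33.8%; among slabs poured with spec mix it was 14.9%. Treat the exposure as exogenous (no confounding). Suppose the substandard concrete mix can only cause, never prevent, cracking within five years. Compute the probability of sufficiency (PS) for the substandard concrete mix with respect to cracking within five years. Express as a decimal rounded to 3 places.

PS ≈ 0.222

p₁ = 0.338, p₀ = 0.149.
Under exogeneity and monotonicity, PS = (p₁ − p₀) / (1 − p₀).
PS = (0.338 − 0.149) / (1 − 0.149) = 0.189 / 0.851 ≈ 0.2221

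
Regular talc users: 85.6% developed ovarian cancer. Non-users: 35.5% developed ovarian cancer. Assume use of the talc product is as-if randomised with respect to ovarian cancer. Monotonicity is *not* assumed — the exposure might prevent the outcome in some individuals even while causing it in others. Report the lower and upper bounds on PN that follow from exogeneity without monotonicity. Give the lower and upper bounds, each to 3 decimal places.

p₁ = 0.856, p₀ = 0.355.
Under exogeneity alone the bounds on PN are max{0,(p₁−p₀)/p₁} ≤ PN ≤ min{1,(1−p₀)/p₁}.
  lower = (p₁ − p₀)/p₁ = 0.501 / 0.856 ≈ 0.5853
  upper = min{1, (1 − p₀)/p₁} = 0.645 / 0.856 ≈ 0.7535

0.585 ≤ PN ≤ 0.754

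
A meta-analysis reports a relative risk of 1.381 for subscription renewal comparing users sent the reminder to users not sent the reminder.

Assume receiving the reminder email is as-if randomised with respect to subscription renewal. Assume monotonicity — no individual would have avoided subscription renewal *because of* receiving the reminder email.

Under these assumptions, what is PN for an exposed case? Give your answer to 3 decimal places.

PN ≈ 0.276

Under exogeneity and monotonicity, PN = (RR − 1) / RR = 1 − 1/RR.
PN = (1.381 − 1) / 1.381 = 0.381 / 1.381 ≈ 0.2759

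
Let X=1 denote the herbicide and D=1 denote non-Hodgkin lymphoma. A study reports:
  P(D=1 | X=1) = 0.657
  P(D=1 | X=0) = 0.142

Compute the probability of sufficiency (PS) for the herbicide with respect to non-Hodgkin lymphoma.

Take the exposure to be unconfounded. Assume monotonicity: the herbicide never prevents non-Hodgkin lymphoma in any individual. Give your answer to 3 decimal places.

Let p₁ = 0.657, p₀ = 0.142.
Under exogeneity and monotonicity, PS = (p₁ − p₀) / (1 − p₀).
PS = (0.657 − 0.142) / (1 − 0.142) = 0.515 / 0.858 ≈ 0.6002

PS ≈ 0.600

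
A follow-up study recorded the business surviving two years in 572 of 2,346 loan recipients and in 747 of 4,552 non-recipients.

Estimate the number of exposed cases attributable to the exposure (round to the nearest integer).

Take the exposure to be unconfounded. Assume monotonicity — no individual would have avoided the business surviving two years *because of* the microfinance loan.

about 187 cases

p₁ = P(outcome | exposed) = 572/2346 = 0.24382
p₀ = P(outcome | unexposed) = 747/4552 = 0.1641
PN = (p₁ − p₀)/p₁ = (0.24382 − 0.1641) / 0.24382 ≈ 0.32695.
Attributable cases ≈ PN × (exposed cases) = 0.32695 × 572 ≈ 187.01.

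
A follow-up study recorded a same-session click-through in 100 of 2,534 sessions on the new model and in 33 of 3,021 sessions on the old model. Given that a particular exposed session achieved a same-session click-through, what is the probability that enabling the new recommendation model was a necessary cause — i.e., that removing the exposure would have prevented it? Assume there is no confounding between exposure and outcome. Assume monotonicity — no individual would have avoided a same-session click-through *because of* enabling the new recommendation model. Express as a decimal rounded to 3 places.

p₁ = P(outcome | exposed) = 100/2534 = 0.039463
p₀ = P(outcome | unexposed) = 33/3021 = 0.010924
Under exogeneity and monotonicity, PN = (p₁ − p₀) / p₁.
PN = (0.039463 − 0.010924) / 0.039463 = 0.02854 / 0.039463 ≈ 0.7232

PN ≈ 0.723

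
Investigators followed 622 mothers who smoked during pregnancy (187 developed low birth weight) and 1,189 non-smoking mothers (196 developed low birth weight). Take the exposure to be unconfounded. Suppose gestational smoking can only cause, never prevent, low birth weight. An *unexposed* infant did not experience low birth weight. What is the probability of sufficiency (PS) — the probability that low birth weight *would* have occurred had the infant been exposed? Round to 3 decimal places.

PS ≈ 0.163

p₁ = P(outcome | exposed) = 187/622 = 0.30064
p₀ = P(outcome | unexposed) = 196/1189 = 0.16484
Under exogeneity and monotonicity, PS = (p₁ − p₀) / (1 − p₀).
PS = (0.30064 − 0.16484) / (1 − 0.16484) = 0.1358 / 0.83516 ≈ 0.1626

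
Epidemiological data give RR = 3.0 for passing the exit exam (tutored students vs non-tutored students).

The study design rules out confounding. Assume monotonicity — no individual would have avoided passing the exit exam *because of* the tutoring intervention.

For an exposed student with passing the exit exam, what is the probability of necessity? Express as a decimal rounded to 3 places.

Under exogeneity and monotonicity, PN = (RR − 1) / RR = 1 − 1/RR.
PN = (3.0 − 1) / 3.0 = 2 / 3.0 ≈ 0.6667

PN ≈ 0.667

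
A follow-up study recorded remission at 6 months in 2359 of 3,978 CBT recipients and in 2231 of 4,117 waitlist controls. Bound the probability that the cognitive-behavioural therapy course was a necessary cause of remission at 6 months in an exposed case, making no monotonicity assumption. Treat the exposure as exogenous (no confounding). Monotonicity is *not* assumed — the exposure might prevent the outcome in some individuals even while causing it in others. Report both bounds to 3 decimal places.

p₁ = P(outcome | exposed) = 2359/3978 = 0.59301
p₀ = P(outcome | unexposed) = 2231/4117 = 0.5419
Under exogeneity alone the bounds on PN are max{0,(p₁−p₀)/p₁} ≤ PN ≤ min{1,(1−p₀)/p₁}.
  lower = (p₁ − p₀)/p₁ = 0.051112 / 0.59301 ≈ 0.0862
  upper = min{1, (1 − p₀)/p₁} = 0.4581 / 0.59301 ≈ 0.7725

0.086 ≤ PN ≤ 0.772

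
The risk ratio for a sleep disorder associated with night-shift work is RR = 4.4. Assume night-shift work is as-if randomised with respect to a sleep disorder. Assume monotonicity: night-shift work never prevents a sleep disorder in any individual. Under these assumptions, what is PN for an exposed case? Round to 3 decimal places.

Under exogeneity and monotonicity, PN = (RR − 1) / RR = 1 − 1/RR.
PN = (4.4 − 1) / 4.4 = 3.4 / 4.4 ≈ 0.7727

PN ≈ 0.773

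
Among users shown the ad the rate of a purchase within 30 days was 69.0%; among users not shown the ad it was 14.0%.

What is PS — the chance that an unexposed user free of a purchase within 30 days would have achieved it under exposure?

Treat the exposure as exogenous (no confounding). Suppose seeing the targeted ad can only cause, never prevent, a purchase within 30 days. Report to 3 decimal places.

PS ≈ 0.640

p₁ = 0.69, p₀ = 0.14.
Under exogeneity and monotonicity, PS = (p₁ − p₀) / (1 − p₀).
PS = (0.69 − 0.14) / (1 − 0.14) = 0.55 / 0.86 ≈ 0.6395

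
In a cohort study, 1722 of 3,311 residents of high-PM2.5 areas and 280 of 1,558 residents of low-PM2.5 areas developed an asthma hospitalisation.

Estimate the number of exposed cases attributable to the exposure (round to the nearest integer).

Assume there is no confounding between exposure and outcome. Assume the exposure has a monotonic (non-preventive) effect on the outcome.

p₁ = P(outcome | exposed) = 1722/3311 = 0.52008
p₀ = P(outcome | unexposed) = 280/1558 = 0.17972
PN = (p₁ − p₀)/p₁ = (0.52008 − 0.17972) / 0.52008 ≈ 0.65445.
Attributable cases ≈ PN × (exposed cases) = 0.65445 × 1722 ≈ 1126.96.

about 1127 cases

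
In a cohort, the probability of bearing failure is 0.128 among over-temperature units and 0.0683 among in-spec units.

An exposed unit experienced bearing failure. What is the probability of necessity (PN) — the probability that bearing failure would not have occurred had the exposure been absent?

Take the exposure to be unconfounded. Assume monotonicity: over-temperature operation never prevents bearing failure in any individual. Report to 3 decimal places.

Let p₁ = 0.128, p₀ = 0.0683.
Under exogeneity and monotonicity, PN = (p₁ − p₀) / p₁.
PN = (0.128 − 0.0683) / 0.128 = 0.0597 / 0.128 ≈ 0.4664

PN ≈ 0.466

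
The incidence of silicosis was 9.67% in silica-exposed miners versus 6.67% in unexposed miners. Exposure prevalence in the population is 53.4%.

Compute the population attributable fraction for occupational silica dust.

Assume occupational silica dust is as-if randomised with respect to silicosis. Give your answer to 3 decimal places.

PAF ≈ 0.194

p₁ = 0.0967, p₀ = 0.0667.
Overall risk P(Y=1) = π·p₁ + (1−π)·p₀ = 0.534×0.0967 + 0.466×0.0667 = 0.08272.
Under exogeneity, PAF = [P(Y=1) − p₀] / P(Y=1).
PAF = (0.08272 − 0.0667) / 0.08272 ≈ 0.1937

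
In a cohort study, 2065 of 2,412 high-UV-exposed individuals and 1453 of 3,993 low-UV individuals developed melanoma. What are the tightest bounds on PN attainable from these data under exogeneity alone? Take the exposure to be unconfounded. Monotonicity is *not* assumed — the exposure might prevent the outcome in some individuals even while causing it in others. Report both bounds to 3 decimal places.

0.575 ≤ PN ≤ 0.743

p₁ = P(outcome | exposed) = 2065/2412 = 0.85614
p₀ = P(outcome | unexposed) = 1453/3993 = 0.36389
Under exogeneity alone the bounds on PN are max{0,(p₁−p₀)/p₁} ≤ PN ≤ min{1,(1−p₀)/p₁}.
  lower = (p₁ − p₀)/p₁ = 0.49225 / 0.85614 ≈ 0.5750
  upper = min{1, (1 − p₀)/p₁} = 0.63611 / 0.85614 ≈ 0.7430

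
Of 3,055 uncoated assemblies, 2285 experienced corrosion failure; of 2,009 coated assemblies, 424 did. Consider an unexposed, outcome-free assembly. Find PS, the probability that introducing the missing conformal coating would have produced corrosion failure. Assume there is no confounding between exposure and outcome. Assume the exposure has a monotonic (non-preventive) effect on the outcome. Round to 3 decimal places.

PS ≈ 0.681

p₁ = P(outcome | exposed) = 2285/3055 = 0.74795
p₀ = P(outcome | unexposed) = 424/2009 = 0.21105
Under exogeneity and monotonicity, PS = (p₁ − p₀) / (1 − p₀).
PS = (0.74795 − 0.21105) / (1 − 0.21105) = 0.5369 / 0.78895 ≈ 0.6805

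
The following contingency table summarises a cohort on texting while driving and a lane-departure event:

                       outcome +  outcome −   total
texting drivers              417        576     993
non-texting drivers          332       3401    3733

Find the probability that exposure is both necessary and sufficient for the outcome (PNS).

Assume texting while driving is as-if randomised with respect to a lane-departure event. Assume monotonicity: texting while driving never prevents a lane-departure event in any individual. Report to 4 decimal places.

PNS ≈ 0.3310

p₁ = P(outcome | exposed) = 417/993 = 0.41994
p₀ = P(outcome | unexposed) = 332/3733 = 0.088937
Under exogeneity and monotonicity, PNS = p₁ − p₀.
PNS = 0.41994 − 0.088937 = 0.331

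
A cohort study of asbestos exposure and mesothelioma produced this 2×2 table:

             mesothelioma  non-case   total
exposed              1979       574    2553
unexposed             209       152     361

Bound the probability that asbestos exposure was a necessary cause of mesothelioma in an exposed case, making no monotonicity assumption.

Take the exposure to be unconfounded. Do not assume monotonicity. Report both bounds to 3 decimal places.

0.253 ≤ PN ≤ 0.543

p₁ = P(outcome | exposed) = 1979/2553 = 0.77517
p₀ = P(outcome | unexposed) = 209/361 = 0.57895
Under exogeneity alone the bounds on PN are max{0,(p₁−p₀)/p₁} ≤ PN ≤ min{1,(1−p₀)/p₁}.
  lower = (p₁ − p₀)/p₁ = 0.19622 / 0.77517 ≈ 0.2531
  upper = min{1, (1 − p₀)/p₁} = 0.42105 / 0.77517 ≈ 0.5432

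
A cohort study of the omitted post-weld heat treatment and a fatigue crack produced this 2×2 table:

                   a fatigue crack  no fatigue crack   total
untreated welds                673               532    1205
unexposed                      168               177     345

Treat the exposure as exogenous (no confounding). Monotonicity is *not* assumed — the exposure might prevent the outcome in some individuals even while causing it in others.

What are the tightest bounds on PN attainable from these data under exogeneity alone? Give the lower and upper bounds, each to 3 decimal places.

0.128 ≤ PN ≤ 0.919

p₁ = P(outcome | exposed) = 673/1205 = 0.55851
p₀ = P(outcome | unexposed) = 168/345 = 0.48696
Under exogeneity alone the bounds on PN are max{0,(p₁−p₀)/p₁} ≤ PN ≤ min{1,(1−p₀)/p₁}.
  lower = (p₁ − p₀)/p₁ = 0.07155 / 0.55851 ≈ 0.1281
  upper = min{1, (1 − p₀)/p₁} = 0.51304 / 0.55851 ≈ 0.9186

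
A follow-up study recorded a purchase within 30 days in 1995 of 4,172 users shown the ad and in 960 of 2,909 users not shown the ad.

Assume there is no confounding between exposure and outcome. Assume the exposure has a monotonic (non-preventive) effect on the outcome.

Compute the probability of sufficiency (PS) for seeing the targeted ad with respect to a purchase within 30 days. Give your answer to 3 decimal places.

p₁ = P(outcome | exposed) = 1995/4172 = 0.47819
p₀ = P(outcome | unexposed) = 960/2909 = 0.33001
Under exogeneity and monotonicity, PS = (p₁ − p₀) / (1 − p₀).
PS = (0.47819 − 0.33001) / (1 − 0.33001) = 0.14818 / 0.66999 ≈ 0.2212

PS ≈ 0.221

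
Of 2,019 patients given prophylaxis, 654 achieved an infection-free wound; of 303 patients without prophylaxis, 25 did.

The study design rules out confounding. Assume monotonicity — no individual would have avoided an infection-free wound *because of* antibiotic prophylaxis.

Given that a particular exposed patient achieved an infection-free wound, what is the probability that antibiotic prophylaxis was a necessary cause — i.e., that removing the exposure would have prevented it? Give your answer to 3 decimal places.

PN ≈ 0.745

p₁ = P(outcome | exposed) = 654/2019 = 0.32392
p₀ = P(outcome | unexposed) = 25/303 = 0.082508
Under exogeneity and monotonicity, PN = (p₁ − p₀) / p₁.
PN = (0.32392 − 0.082508) / 0.32392 = 0.24141 / 0.32392 ≈ 0.7453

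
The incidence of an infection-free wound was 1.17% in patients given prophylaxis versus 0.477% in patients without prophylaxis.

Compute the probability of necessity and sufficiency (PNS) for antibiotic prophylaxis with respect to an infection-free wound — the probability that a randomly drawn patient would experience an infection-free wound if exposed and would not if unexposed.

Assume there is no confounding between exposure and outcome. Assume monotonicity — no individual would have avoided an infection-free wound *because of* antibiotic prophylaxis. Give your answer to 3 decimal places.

p₁ = 0.0117, p₀ = 0.00477.
Under exogeneity and monotonicity, PNS = p₁ − p₀.
PNS = 0.0117 − 0.00477 = 0.00693

PNS ≈ 0.007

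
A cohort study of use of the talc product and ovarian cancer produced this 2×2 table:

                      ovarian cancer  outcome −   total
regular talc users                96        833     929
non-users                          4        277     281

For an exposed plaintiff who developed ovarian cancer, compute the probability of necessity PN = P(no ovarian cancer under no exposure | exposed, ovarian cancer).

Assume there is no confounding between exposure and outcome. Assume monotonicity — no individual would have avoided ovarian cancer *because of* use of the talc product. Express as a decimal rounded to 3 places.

p₁ = P(outcome | exposed) = 96/929 = 0.10334
p₀ = P(outcome | unexposed) = 4/281 = 0.014235
Under exogeneity and monotonicity, PN = (p₁ − p₀)/p₁.
PN = (0.10334 − 0.014235) / 0.10334 ≈ 0.8622

PN ≈ 0.862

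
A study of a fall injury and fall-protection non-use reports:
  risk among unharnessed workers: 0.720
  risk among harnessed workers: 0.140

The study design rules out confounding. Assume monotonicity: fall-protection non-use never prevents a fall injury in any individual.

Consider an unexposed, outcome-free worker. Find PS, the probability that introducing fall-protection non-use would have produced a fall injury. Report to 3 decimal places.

PS ≈ 0.674

Let p₁ = 0.72, p₀ = 0.14.
Under exogeneity and monotonicity, PS = (p₁ − p₀) / (1 − p₀).
PS = (0.72 − 0.14) / (1 − 0.14) = 0.58 / 0.86 ≈ 0.6744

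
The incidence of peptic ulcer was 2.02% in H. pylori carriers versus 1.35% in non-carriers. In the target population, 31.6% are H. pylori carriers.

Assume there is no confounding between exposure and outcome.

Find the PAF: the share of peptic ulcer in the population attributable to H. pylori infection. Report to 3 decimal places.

PAF ≈ 0.136

p₁ = 0.0202, p₀ = 0.0135.
Overall risk P(Y=1) = π·p₁ + (1−π)·p₀ = 0.316×0.0202 + 0.684×0.0135 = 0.015617.
Under exogeneity, PAF = [P(Y=1) − p₀] / P(Y=1).
PAF = (0.015617 − 0.0135) / 0.015617 ≈ 0.1356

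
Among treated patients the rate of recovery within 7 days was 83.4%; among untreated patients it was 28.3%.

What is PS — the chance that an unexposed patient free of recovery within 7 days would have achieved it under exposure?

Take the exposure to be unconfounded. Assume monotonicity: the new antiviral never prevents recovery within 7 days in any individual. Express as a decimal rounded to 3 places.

PS ≈ 0.768

p₁ = 0.834, p₀ = 0.283.
Under exogeneity and monotonicity, PS = (p₁ − p₀) / (1 − p₀).
PS = (0.834 − 0.283) / (1 − 0.283) = 0.551 / 0.717 ≈ 0.7685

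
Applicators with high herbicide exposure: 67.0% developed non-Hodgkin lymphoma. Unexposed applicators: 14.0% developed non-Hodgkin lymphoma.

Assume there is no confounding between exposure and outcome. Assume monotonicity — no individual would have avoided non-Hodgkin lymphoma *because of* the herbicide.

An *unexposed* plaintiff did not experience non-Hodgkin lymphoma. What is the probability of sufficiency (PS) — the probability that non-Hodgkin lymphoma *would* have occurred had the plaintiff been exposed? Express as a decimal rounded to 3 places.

p₁ = 0.67, p₀ = 0.14.
Under exogeneity and monotonicity, PS = (p₁ − p₀) / (1 − p₀).
PS = (0.67 − 0.14) / (1 − 0.14) = 0.53 / 0.86 ≈ 0.6163

PS ≈ 0.616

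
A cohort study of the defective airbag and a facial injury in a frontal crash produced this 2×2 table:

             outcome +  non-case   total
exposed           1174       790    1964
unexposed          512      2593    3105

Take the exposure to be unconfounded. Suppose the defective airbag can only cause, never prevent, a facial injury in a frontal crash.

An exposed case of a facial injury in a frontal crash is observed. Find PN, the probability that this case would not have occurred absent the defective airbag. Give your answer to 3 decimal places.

p₁ = P(outcome | exposed) = 1174/1964 = 0.59776
p₀ = P(outcome | unexposed) = 512/3105 = 0.1649
Under exogeneity and monotonicity, PN = (p₁ − p₀)/p₁.
PN = (0.59776 − 0.1649) / 0.59776 ≈ 0.7241

PN ≈ 0.724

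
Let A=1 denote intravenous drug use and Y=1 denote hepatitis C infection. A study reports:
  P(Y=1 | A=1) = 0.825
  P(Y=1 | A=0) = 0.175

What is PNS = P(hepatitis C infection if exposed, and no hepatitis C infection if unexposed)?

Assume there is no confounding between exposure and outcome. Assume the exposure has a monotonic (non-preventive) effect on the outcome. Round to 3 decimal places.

Let p₁ = 0.825, p₀ = 0.175.
Under exogeneity and monotonicity, PNS = p₁ − p₀.
PNS = 0.825 − 0.175 = 0.65

PNS ≈ 0.650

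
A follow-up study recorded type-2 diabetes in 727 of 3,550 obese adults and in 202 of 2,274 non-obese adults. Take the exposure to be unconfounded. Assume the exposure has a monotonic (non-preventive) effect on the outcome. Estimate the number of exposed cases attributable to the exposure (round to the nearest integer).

p₁ = P(outcome | exposed) = 727/3550 = 0.20479
p₀ = P(outcome | unexposed) = 202/2274 = 0.08883
PN = (p₁ − p₀)/p₁ = (0.20479 − 0.08883) / 0.20479 ≈ 0.56623.
Attributable cases ≈ PN × (exposed cases) = 0.56623 × 727 ≈ 411.65.

about 412 cases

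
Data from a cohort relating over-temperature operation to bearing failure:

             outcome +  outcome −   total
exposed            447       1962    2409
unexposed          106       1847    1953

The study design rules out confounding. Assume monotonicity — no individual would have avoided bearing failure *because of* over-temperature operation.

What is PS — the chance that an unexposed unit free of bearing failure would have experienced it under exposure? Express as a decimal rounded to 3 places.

p₁ = P(outcome | exposed) = 447/2409 = 0.18555
p₀ = P(outcome | unexposed) = 106/1953 = 0.054275
Under exogeneity and monotonicity, PS = (p₁ − p₀)/(1 − p₀).
PS = (0.18555 − 0.054275) / 0.94572 ≈ 0.1388

PS ≈ 0.139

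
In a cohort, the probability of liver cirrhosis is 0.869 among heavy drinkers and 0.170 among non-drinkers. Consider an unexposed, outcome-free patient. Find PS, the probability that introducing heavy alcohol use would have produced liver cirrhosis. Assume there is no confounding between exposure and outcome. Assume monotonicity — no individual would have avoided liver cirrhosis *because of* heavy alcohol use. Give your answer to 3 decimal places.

PS ≈ 0.842

Let p₁ = 0.869, p₀ = 0.17.
Under exogeneity and monotonicity, PS = (p₁ − p₀) / (1 − p₀).
PS = (0.869 − 0.17) / (1 − 0.17) = 0.699 / 0.83 ≈ 0.8422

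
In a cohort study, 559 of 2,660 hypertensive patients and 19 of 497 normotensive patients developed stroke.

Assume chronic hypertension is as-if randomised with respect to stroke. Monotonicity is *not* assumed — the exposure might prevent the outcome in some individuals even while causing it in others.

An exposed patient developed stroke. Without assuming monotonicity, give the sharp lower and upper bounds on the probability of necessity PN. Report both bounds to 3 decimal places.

0.818 ≤ PN ≤ 1.000

p₁ = P(outcome | exposed) = 559/2660 = 0.21015
p₀ = P(outcome | unexposed) = 19/497 = 0.038229
Under exogeneity alone the bounds on PN are max{0,(p₁−p₀)/p₁} ≤ PN ≤ min{1,(1−p₀)/p₁}.
  lower = (p₁ − p₀)/p₁ = 0.17192 / 0.21015 ≈ 0.8181
  upper = min{1, (1 − p₀)/p₁} = 0.96177 / 0.21015 ≈ 4.5766 → capped at 1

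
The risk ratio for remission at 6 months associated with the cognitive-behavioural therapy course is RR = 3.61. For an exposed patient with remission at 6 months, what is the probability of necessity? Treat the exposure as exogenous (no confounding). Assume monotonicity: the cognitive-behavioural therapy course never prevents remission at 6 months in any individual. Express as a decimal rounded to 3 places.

Under exogeneity and monotonicity, PN = (RR − 1) / RR = 1 − 1/RR.
PN = (3.61 − 1) / 3.61 = 2.61 / 3.61 ≈ 0.7230

PN ≈ 0.723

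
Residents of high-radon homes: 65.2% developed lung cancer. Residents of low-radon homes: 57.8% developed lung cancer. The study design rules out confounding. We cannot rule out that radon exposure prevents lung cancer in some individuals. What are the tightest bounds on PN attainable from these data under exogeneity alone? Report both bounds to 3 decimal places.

p₁ = 0.652, p₀ = 0.578.
Under exogeneity alone the bounds on PN are max{0,(p₁−p₀)/p₁} ≤ PN ≤ min{1,(1−p₀)/p₁}.
  lower = (p₁ − p₀)/p₁ = 0.074 / 0.652 ≈ 0.1135
  upper = min{1, (1 − p₀)/p₁} = 0.422 / 0.652 ≈ 0.6472

0.113 ≤ PN ≤ 0.647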